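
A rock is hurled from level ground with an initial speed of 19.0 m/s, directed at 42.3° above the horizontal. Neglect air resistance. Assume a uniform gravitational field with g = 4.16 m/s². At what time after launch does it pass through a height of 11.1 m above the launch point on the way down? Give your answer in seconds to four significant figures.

vₓ = 19.00 cos 42.3° = 14.05 m/s; v_y0 = 19.00 sin 42.3° = 12.79 m/s.
Height y(t) = 12.79 t − 2.080 t² = 11.1 gives 2.080 t² − 12.79 t + 11.1 = 0.
Quadratic formula: t = (12.79 ± √71.161) / 4.16 = (12.79 ± 8.436) / 4.16 → t = 1.046 s or 5.102 s.
The descending-branch root is 5.102 s.

5.102 s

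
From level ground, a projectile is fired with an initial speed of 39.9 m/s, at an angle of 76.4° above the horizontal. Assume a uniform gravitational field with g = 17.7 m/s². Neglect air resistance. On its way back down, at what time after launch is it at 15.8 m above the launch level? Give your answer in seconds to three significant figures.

3.93 s

vₓ = 39.90 cos 76.4° = 9.382 m/s; v_y0 = 39.90 sin 76.4° = 38.78 m/s.
Set y = v_y0 t − ½ g t² = 15.8: 8.850 t² − 38.78 t + 15.8 = 0.
Quadratic formula: t = (38.78 ± √944.66) / 17.7 = (38.78 ± 30.74) / 17.7 → t = 0.4546 s or 3.927 s.
The descending-branch root is 3.927 s.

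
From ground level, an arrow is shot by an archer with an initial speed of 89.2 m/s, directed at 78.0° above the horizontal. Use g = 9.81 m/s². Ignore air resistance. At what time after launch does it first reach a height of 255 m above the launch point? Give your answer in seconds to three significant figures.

Resolve: vₓ = 89.20 cos 78.0° = 18.55 m/s and v_y0 = 89.20 sin 78.0° = 87.25 m/s.
Height y(t) = 87.25 t − 4.905 t² = 255 gives 4.905 t² − 87.25 t + 255 = 0.
t = [87.25 ± √(87.25² − 2·9.81·255)] / 9.81 = (87.25 ± 51.08) / 9.81, so t = 3.687 s or t = 14.10 s.
The first (ascending) time is 3.687 s.

3.69 s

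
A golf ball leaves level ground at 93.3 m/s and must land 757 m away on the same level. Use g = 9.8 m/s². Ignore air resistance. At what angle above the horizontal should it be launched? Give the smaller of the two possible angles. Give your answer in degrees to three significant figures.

Level-ground range R = v₀² sin(2θ)/g ⇒ sin(2θ) = gR/v₀² = 9.80 × 757 / 93.3² = 0.8522.
2θ = 58.46° or 180° − 58.46° = 121.5°, so θ = 29.23° or 60.77°.
The smaller angle is 29.23°.

29.2°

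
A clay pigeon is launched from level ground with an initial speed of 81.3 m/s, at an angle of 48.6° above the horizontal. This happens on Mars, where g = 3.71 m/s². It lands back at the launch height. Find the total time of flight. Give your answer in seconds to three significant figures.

32.9 s

vₓ = 81.30 cos 48.6° = 53.76 m/s; v_y0 = 81.30 sin 48.6° = 60.98 m/s.
It returns to y = 0 when t = 2 v_y0 / g = 2(60.98)/3.71 = 32.88 s.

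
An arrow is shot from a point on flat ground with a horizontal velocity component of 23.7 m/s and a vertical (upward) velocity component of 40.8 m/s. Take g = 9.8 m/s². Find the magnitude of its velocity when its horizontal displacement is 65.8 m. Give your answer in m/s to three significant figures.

Time to reach x = 65.8 m: t = x/vₓ = 65.8/23.70 = 2.776 s.
Vertical velocity there: v_y = v_y0 − g t = 40.80 − 9.80 × 2.776 = 13.59 m/s.
Speed: √(vₓ² + v_y²) = √(23.70² + 13.59²) = 27.32 m/s.

27.3 m/s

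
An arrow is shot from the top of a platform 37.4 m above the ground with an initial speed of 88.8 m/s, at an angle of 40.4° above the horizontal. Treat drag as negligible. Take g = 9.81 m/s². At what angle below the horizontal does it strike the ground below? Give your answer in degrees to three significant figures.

Resolve: vₓ = 88.80 cos 40.4° = 67.62 m/s and v_y0 = 88.80 sin 40.4° = 57.55 m/s.
With up positive and y = 0 at the ground: y(t) = 37.4 + (57.55) t − 4.905 t². Setting y = 0 and taking the positive root: t = [57.55 + √(57.55² + 2·9.81·37.4)] / 9.81 = (57.55 + 63.61) / 9.81 = 12.35 s.
At impact: v_y = v_y0 − g t = −63.61 m/s; vₓ = 67.62 m/s.
Angle below horizontal: arctan(|v_y|/vₓ) = arctan(63.61/67.62) = 43.25°.

43.2°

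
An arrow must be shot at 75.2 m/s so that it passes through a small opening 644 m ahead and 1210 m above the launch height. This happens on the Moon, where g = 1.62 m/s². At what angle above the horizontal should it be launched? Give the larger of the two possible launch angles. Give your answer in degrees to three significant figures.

83.1°

Trajectory: y = x tanθ − g x² (1 + tan²θ)/(2v₀²). With x = 644, y = 1210, v₀ = 75.2, g = 1.62:
59.40 tan²θ − 644 tanθ + (1269) = 0.
tanθ = [644 ± √(644² − 4 × 59.40 × (1269))] / (2 × 59.40) = (644 ± 336.3) / 118.8, giving tanθ = 2.590 or 8.251.
θ = 68.89° or 83.09°; the larger is 83.09°.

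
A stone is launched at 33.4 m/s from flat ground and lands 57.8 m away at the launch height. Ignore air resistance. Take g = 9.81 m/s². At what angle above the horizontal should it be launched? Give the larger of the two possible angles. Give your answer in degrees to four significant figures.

74.73°

From R = (v₀²/g) sin 2θ: sin 2θ = 9.81 × 57.8 / 1115.6 = 0.5083.
2θ = 30.55° or 180° − 30.55° = 149.5°, so θ = 15.27° or 74.73°.
The larger angle is 74.73°.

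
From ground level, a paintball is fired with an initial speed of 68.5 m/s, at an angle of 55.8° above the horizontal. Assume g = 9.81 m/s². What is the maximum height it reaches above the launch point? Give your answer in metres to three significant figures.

164 m

Components: vₓ = 68.50 cos 55.8° = 38.50 m/s, v_y0 = 68.50 sin 55.8° = 56.66 m/s.
Peak height H = v_y0² / (2g) = 3209.8 / 19.62 = 163.6 m.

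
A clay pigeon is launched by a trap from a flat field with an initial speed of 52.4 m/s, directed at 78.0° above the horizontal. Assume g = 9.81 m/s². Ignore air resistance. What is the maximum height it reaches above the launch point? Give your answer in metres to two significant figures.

130 m

Horizontal component vₓ = 52.40 cos 78.0° = 10.89 m/s; vertical v_y0 = 52.40 sin 78.0° = 51.25 m/s.
Peak height H = v_y0² / (2g) = 2627.1 / 19.62 = 133.9 m.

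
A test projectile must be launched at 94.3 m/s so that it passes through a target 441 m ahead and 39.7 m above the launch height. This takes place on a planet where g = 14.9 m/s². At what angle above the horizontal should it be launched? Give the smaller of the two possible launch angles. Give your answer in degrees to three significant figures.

Trajectory: y = x tanθ − g x² (1 + tan²θ)/(2v₀²). With x = 441, y = 39.7, v₀ = 94.3, g = 14.9:
162.9 tan²θ − 441 tanθ + (202.6) = 0.
tanθ = [441 ± √(441² − 4 × 162.9 × (202.6))] / (2 × 162.9) = (441 ± 249.8) / 325.9, giving tanθ = 0.5866 or 2.120.
θ = 30.40° or 64.75°; the smaller is 30.40°.

30.4°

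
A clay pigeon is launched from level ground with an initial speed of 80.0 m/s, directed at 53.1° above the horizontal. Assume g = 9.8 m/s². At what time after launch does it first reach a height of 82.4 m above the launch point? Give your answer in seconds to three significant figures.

Resolve: vₓ = 80.00 cos 53.1° = 48.03 m/s and v_y0 = 80.00 sin 53.1° = 63.97 m/s.
Set y = v_y0 t − ½ g t² = 82.4: 4.900 t² − 63.97 t + 82.4 = 0.
Quadratic formula: t = (63.97 ± √2477.7) / 9.80 = (63.97 ± 49.78) / 9.80 → t = 1.449 s or 11.61 s.
The first (ascending) time is 1.449 s.

1.45 s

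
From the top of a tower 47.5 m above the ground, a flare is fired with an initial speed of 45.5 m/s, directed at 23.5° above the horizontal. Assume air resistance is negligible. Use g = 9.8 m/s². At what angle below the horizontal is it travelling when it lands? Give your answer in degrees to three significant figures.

40.4°

Components: vₓ = 45.50 cos 23.5° = 41.73 m/s, v_y0 = 45.50 sin 23.5° = 18.14 m/s.
With up positive and y = 0 at the ground: y(t) = 47.5 + (18.14) t − 4.900 t². Setting y = 0 and taking the positive root: t = [18.14 + √(18.14² + 2·9.80·47.5)] / 9.80 = (18.14 + 35.50) / 9.80 = 5.474 s.
At impact: v_y = v_y0 − g t = −35.50 m/s; vₓ = 41.73 m/s.
Angle below horizontal: arctan(|v_y|/vₓ) = arctan(35.50/41.73) = 40.39°.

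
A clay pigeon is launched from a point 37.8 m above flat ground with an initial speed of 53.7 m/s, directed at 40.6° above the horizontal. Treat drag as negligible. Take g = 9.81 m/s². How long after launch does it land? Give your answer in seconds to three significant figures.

Resolve: vₓ = 53.70 cos 40.6° = 40.77 m/s and v_y0 = 53.70 sin 40.6° = 34.95 m/s.
Vertical motion (up positive, ground at y = 0): 4.905 t² − (34.95) t − 37.8 = 0, so t = (34.95 + √(34.95² + 2·9.81·37.8)) / 9.81 = (34.95 + 44.30) / 9.81 = 8.079 s.

8.08 s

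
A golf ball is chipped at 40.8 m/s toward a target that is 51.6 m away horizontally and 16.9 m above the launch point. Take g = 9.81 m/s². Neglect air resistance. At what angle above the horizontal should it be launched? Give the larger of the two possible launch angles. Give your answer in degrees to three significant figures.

Trajectory: y = x tanθ − g x² (1 + tan²θ)/(2v₀²). With x = 51.6, y = 16.9, v₀ = 40.8, g = 9.81:
7.845 tan²θ − 51.6 tanθ + (24.75) = 0.
tanθ = [51.6 ± √(51.6² − 4 × 7.845 × (24.75))] / (2 × 7.845) = (51.6 ± 43.43) / 15.69, giving tanθ = 0.5208 or 6.056.
θ = 27.51° or 80.62°; the larger is 80.62°.

80.6°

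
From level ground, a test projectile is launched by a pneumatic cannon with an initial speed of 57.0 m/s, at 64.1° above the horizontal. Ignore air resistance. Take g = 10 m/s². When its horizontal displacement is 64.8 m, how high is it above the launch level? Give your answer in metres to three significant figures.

Horizontal component vₓ = 57.00 cos 64.1° = 24.90 m/s; vertical v_y0 = 57.00 sin 64.1° = 51.27 m/s.
x = vₓ t ⇒ t = 64.8/24.90 = 2.603 s.
Height: y = v_y0 t − ½ g t² = 51.27 × 2.603 − 5.000 × 2.603² = 133.5 − 33.87 = 99.58 m.

99.6 m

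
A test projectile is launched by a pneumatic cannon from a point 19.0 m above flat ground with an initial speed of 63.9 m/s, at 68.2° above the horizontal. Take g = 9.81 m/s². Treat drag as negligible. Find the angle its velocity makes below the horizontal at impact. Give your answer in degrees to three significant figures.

69.2°

Horizontal component vₓ = 63.90 cos 68.2° = 23.73 m/s; vertical v_y0 = 63.90 sin 68.2° = 59.33 m/s.
With up positive and y = 0 at the ground: y(t) = 19.0 + (59.33) t − 4.905 t². Setting y = 0 and taking the positive root: t = [59.33 + √(59.33² + 2·9.81·19.0)] / 9.81 = (59.33 + 62.39) / 9.81 = 12.41 s.
At impact: v_y = v_y0 − g t = −62.39 m/s; vₓ = 23.73 m/s.
Angle below horizontal: arctan(|v_y|/vₓ) = arctan(62.39/23.73) = 69.18°.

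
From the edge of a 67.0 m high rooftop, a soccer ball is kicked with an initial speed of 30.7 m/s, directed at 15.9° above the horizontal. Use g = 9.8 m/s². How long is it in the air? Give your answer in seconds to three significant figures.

vₓ = 30.70 cos 15.9° = 29.53 m/s; v_y0 = 30.70 sin 15.9° = 8.411 m/s.
With up positive and y = 0 at the ground: y(t) = 67.0 + (8.411) t − 4.900 t². Setting y = 0 and taking the positive root: t = [8.411 + √(8.411² + 2·9.80·67.0)] / 9.80 = (8.411 + 37.20) / 9.80 = 4.654 s.

4.65 s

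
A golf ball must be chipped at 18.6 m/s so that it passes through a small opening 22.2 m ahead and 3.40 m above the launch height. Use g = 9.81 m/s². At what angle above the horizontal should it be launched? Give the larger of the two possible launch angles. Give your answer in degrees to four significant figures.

69.01°

Trajectory: y = x tanθ − g x² (1 + tan²θ)/(2v₀²). With x = 22.2, y = 3.40, v₀ = 18.6, g = 9.81:
6.987 tan²θ − 22.2 tanθ + (10.39) = 0.
tanθ = [22.2 ± √(22.2² − 4 × 6.987 × (10.39))] / (2 × 6.987) = (22.2 ± 14.23) / 13.97, giving tanθ = 0.5703 or 2.607.
θ = 29.69° or 69.01°; the larger is 69.01°.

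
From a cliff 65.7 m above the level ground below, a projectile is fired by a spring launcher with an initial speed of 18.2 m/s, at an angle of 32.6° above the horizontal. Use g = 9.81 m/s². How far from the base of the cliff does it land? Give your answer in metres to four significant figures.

vₓ = 18.20 cos 32.6° = 15.33 m/s; v_y0 = 18.20 sin 32.6° = 9.806 m/s.
The projectile lands when y = 65.7 + (9.806) t − ½·9.81·t² = 0. Positive root: t = (9.806 + √(9.806² + 2·9.81·65.7)) / 9.81 = (9.806 + 37.22) / 9.81 = 4.793 s.
Horizontal distance: R = vₓ t = 15.33 × 4.793 = 73.50 m.

73.50 m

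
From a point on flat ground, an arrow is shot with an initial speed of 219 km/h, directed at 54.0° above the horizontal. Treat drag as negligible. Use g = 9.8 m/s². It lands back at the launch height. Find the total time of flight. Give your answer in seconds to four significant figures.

Convert: 219 km/h = 219/3.6 = 60.83 m/s.
Components: vₓ = 60.83 cos 54.0° = 35.76 m/s, v_y0 = 60.83 sin 54.0° = 49.22 m/s.
Time of flight on level ground: T = 2 v_y0 / g = 2 × 49.22 / 9.80 = 10.04 s.

10.04 s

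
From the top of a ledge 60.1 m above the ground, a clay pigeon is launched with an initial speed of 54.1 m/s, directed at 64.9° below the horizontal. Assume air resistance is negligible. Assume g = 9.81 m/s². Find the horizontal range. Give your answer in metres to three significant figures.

25.3 m

vₓ = 54.10 cos 64.9° = 22.95 m/s; v_y0 = −48.99 m/s (downward).
Vertical motion (up positive, ground at y = 0): 4.905 t² − (−48.99) t − 60.1 = 0, so t = (−48.99 + √(48.99² + 2·9.81·60.1)) / 9.81 = (−48.99 + 59.83) / 9.81 = 1.105 s.
Horizontal distance: R = vₓ t = 22.95 × 1.105 = 25.35 m.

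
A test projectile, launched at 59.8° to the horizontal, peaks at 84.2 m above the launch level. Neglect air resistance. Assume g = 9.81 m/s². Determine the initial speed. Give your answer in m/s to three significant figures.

At the peak v_y = 0, so v_y0 = √(2gH) = √(2 × 9.81 × 84.2) = 40.64 m/s.
v_y0 = v₀ sin θ ⇒ v₀ = 40.64 / sin 59.8° = 47.03 m/s.

47.0 m/s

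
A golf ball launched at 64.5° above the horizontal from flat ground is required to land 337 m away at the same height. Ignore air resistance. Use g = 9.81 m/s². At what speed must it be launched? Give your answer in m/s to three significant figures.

65.2 m/s

On level ground R = v₀² sin 2θ / g ⇒ v₀ = √(gR / sin 2θ).
v₀ = √(9.81 × 337 / sin 129.0°) = √(3306 / 0.7771) = √4254.0 = 65.22 m/s.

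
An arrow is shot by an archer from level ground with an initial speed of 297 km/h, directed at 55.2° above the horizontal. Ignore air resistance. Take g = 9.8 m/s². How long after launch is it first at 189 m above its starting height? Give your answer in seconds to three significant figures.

3.88 s

Convert: 297 km/h = 297/3.6 = 82.50 m/s.
Resolve: vₓ = 82.50 cos 55.2° = 47.08 m/s and v_y0 = 82.50 sin 55.2° = 67.74 m/s.
Set y = v_y0 t − ½ g t² = 189: 4.900 t² − 67.74 t + 189 = 0.
t = [67.74 ± √(67.74² − 2·9.80·189)] / 9.80 = (67.74 ± 29.75) / 9.80, so t = 3.877 s or t = 9.948 s.
The first (ascending) time is 3.877 s.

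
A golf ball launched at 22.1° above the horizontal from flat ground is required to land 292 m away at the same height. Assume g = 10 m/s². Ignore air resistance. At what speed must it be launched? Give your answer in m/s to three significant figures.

From R = (v₀² / g) sin 2θ: v₀ = √(gR / sin 2θ).
v₀ = √(10.0 × 292 / sin 44.20°) = √(2920 / 0.6972) = √4188.4 = 64.72 m/s.

64.7 m/s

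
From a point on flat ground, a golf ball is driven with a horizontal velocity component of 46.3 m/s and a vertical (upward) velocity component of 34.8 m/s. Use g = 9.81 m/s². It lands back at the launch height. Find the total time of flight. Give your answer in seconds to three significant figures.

It returns to y = 0 when t = 2 v_y0 / g = 2(34.80)/9.81 = 7.095 s.

7.09 s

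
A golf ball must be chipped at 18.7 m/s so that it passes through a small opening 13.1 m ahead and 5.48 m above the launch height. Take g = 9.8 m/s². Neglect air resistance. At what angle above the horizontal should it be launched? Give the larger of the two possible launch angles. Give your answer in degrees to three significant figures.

78.1°

Trajectory: y = x tanθ − g x² (1 + tan²θ)/(2v₀²). With x = 13.1, y = 5.48, v₀ = 18.7, g = 9.80:
2.405 tan²θ − 13.1 tanθ + (7.885) = 0.
tanθ = [13.1 ± √(13.1² − 4 × 2.405 × (7.885))] / (2 × 2.405) = (13.1 ± 9.786) / 4.809, giving tanθ = 0.6890 or 4.759.
θ = 34.57° or 78.13°; the larger is 78.13°.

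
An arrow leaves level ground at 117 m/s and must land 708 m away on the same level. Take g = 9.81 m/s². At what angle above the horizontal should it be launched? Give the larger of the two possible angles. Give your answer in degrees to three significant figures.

74.8°

Level-ground range R = v₀² sin(2θ)/g ⇒ sin(2θ) = gR/v₀² = 9.81 × 708 / 117² = 0.5074.
2θ = 30.49° or 180° − 30.49° = 149.5°, so θ = 15.24° or 74.76°.
The larger angle is 74.76°.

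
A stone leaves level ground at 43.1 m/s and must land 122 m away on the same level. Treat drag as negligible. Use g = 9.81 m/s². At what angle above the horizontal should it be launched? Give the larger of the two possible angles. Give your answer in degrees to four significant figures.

Level-ground range R = v₀² sin(2θ)/g ⇒ sin(2θ) = gR/v₀² = 9.81 × 122 / 43.1² = 0.6443.
2θ = 40.11° or 180° − 40.11° = 139.9°, so θ = 20.06° or 69.94°.
The larger angle is 69.94°.

69.94°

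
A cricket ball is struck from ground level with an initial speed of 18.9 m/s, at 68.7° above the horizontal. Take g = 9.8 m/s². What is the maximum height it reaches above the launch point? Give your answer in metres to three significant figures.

15.8 m

Horizontal component vₓ = 18.90 cos 68.7° = 6.865 m/s; vertical v_y0 = 18.90 sin 68.7° = 17.61 m/s.
At the apex v_y = 0, so H = v_y0²/(2g) = 17.61²/19.60 = 15.82 m.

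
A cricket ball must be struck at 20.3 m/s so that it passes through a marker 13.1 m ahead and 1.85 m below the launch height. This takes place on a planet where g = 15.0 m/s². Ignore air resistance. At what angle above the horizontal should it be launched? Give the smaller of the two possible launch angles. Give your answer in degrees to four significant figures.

Trajectory: y = x tanθ − g x² (1 + tan²θ)/(2v₀²). With x = 13.1, y = −1.85, v₀ = 20.3, g = 15.0:
3.123 tan²θ − 13.1 tanθ + (1.273) = 0.
tanθ = [13.1 ± √(13.1² − 4 × 3.123 × (1.273))] / (2 × 3.123) = (13.1 ± 12.48) / 6.247, giving tanθ = 0.09956 or 4.095.
θ = 5.686° or 76.28°; the smaller is 5.686°.

5.686°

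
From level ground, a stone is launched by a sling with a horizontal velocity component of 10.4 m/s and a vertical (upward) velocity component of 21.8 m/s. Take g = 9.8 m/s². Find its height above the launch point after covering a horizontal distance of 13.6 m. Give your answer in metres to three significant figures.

20.1 m

x = vₓ t ⇒ t = 13.6/10.40 = 1.308 s.
Height: y = v_y0 t − ½ g t² = 21.80 × 1.308 − 4.900 × 1.308² = 28.51 − 8.379 = 20.13 m.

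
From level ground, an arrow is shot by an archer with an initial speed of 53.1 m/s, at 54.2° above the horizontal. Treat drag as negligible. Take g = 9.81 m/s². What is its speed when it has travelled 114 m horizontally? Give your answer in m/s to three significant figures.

Horizontal component vₓ = 53.10 cos 54.2° = 31.06 m/s; vertical v_y0 = 53.10 sin 54.2° = 43.07 m/s.
At x = 114 m, t = x/vₓ = 114/31.06 = 3.670 s.
Vertical velocity there: v_y = v_y0 − g t = 43.07 − 9.81 × 3.670 = 7.063 m/s.
Speed: √(vₓ² + v_y²) = √(31.06² + 7.063²) = 31.85 m/s.

31.9 m/s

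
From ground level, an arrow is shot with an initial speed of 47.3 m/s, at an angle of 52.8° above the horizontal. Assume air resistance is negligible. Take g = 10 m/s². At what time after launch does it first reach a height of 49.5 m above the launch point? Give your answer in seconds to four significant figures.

Components: vₓ = 47.30 cos 52.8° = 28.60 m/s, v_y0 = 47.30 sin 52.8° = 37.68 m/s.
Require v_y0 t − ½ g t² = 49.5, i.e. 5.000 t² − 37.68 t + 49.5 = 0.
t = [37.68 ± √(37.68² − 2·10.0·49.5)] / 10.0 = (37.68 ± 20.72) / 10.0, so t = 1.695 s or t = 5.840 s.
The first (ascending) time is 1.695 s.

1.695 s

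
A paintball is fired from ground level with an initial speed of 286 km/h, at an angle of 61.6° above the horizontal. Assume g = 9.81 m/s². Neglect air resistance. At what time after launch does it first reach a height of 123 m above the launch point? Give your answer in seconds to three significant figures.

2.06 s

Convert: 286 km/h = 286/3.6 = 79.44 m/s.
Resolve: vₓ = 79.44 cos 61.6° = 37.79 m/s and v_y0 = 79.44 sin 61.6° = 69.88 m/s.
Require v_y0 t − ½ g t² = 123, i.e. 4.905 t² − 69.88 t + 123 = 0.
t = [69.88 ± √(69.88² − 2·9.81·123)] / 9.81 = (69.88 ± 49.70) / 9.81, so t = 2.057 s or t = 12.19 s.
The first (ascending) time is 2.057 s.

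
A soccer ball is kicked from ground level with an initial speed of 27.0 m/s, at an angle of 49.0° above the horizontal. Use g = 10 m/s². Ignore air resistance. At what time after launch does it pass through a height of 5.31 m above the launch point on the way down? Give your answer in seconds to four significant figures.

Horizontal component vₓ = 27.00 cos 49.0° = 17.71 m/s; vertical v_y0 = 27.00 sin 49.0° = 20.38 m/s.
Height y(t) = 20.38 t − 5.000 t² = 5.31 gives 5.000 t² − 20.38 t + 5.31 = 0.
t = [20.38 ± √(20.38² − 2·10.0·5.31)] / 10.0 = (20.38 ± 17.58) / 10.0, so t = 0.2798 s or t = 3.796 s.
The descending-branch root is 3.796 s.

3.796 s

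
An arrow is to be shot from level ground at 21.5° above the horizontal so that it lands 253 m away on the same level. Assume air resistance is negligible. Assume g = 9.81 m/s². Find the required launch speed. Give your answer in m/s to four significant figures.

Level-ground range: R = v₀² sin(2θ)/g, so v₀ = √(gR / sin 2θ).
v₀ = √(9.81 × 253 / sin 43.00°) = √(2482 / 0.6820) = √3639.2 = 60.33 m/s.

60.33 m/s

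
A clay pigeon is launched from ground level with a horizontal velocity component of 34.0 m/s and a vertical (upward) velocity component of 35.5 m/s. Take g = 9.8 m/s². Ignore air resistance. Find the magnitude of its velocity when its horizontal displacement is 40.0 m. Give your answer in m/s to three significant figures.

41.6 m/s

x = vₓ t ⇒ t = 40.0/34.00 = 1.176 s.
Vertical velocity there: v_y = v_y0 − g t = 35.50 − 9.80 × 1.176 = 23.97 m/s.
Speed: √(vₓ² + v_y²) = √(34.00² + 23.97²) = 41.60 m/s.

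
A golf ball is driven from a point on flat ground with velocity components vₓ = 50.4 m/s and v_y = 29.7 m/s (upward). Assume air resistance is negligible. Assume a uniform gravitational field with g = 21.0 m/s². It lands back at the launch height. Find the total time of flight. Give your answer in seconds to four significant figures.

Time of flight on level ground: T = 2 v_y0 / g = 2 × 29.70 / 21.0 = 2.829 s.

2.829 s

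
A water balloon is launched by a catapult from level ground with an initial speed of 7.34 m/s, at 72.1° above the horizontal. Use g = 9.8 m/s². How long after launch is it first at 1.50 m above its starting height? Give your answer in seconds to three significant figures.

0.263 s

Horizontal component vₓ = 7.340 cos 72.1° = 2.256 m/s; vertical v_y0 = 7.340 sin 72.1° = 6.985 m/s.
Require v_y0 t − ½ g t² = 1.50, i.e. 4.900 t² − 6.985 t + 1.50 = 0.
t = [6.985 ± √(6.985² − 2·9.80·1.50)] / 9.80 = (6.985 ± 4.403) / 9.80, so t = 0.2634 s or t = 1.162 s.
The first (ascending) time is 0.2634 s.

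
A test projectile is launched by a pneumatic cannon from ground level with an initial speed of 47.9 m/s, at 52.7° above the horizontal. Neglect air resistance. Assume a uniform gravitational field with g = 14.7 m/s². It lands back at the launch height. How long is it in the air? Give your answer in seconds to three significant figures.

5.18 s

Components: vₓ = 47.90 cos 52.7° = 29.03 m/s, v_y0 = 47.90 sin 52.7° = 38.10 m/s.
Landing at launch height ⇒ T = 2 v_y0 / g = 2 × 38.10 / 14.7 = 5.184 s.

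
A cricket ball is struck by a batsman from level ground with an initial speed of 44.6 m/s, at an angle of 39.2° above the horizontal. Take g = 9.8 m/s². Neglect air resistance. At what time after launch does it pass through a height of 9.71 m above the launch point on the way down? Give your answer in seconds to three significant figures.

vₓ = 44.60 cos 39.2° = 34.56 m/s; v_y0 = 44.60 sin 39.2° = 28.19 m/s.
Set y = v_y0 t − ½ g t² = 9.71: 4.900 t² − 28.19 t + 9.71 = 0.
t = [28.19 ± √(28.19² − 2·9.80·9.71)] / 9.80 = (28.19 ± 24.58) / 9.80, so t = 0.3680 s or t = 5.385 s.
The descending-branch root is 5.385 s.

5.38 s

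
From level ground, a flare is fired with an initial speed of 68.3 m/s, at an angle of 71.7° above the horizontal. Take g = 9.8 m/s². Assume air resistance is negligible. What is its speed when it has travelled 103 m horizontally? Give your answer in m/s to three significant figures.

27.9 m/s

Horizontal component vₓ = 68.30 cos 71.7° = 21.45 m/s; vertical v_y0 = 68.30 sin 71.7° = 64.85 m/s.
Time to reach x = 103 m: t = x/vₓ = 103/21.45 = 4.803 s.
Vertical velocity there: v_y = v_y0 − g t = 64.85 − 9.80 × 4.803 = 17.78 m/s.
Speed: √(vₓ² + v_y²) = √(21.45² + 17.78²) = 27.86 m/s.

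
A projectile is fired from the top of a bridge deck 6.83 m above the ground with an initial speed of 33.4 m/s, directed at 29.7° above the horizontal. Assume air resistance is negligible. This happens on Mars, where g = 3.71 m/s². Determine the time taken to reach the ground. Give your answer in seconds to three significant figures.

9.32 s

Components: vₓ = 33.40 cos 29.7° = 29.01 m/s, v_y0 = 33.40 sin 29.7° = 16.55 m/s.
With up positive and y = 0 at the ground: y(t) = 6.83 + (16.55) t − 1.855 t². Setting y = 0 and taking the positive root: t = [16.55 + √(16.55² + 2·3.71·6.83)] / 3.71 = (16.55 + 18.01) / 3.71 = 9.316 s.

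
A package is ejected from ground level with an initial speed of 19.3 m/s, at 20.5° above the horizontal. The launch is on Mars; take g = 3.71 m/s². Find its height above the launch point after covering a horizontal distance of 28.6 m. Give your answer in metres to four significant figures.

Components: vₓ = 19.30 cos 20.5° = 18.08 m/s, v_y0 = 19.30 sin 20.5° = 6.759 m/s.
At x = 28.6 m, t = x/vₓ = 28.6/18.08 = 1.582 s.
Height: y = v_y0 t − ½ g t² = 6.759 × 1.582 − 1.855 × 1.582² = 10.69 − 4.643 = 6.050 m.

6.050 m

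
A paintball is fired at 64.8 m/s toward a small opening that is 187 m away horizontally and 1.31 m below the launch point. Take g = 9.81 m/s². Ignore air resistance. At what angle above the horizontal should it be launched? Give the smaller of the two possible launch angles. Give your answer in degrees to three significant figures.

12.5°

Trajectory: y = x tanθ − g x² (1 + tan²θ)/(2v₀²). With x = 187, y = −1.31, v₀ = 64.8, g = 9.81:
40.85 tan²θ − 187 tanθ + (39.54) = 0.
tanθ = [187 ± √(187² − 4 × 40.85 × (39.54))] / (2 × 40.85) = (187 ± 168.8) / 81.70, giving tanθ = 0.2222 or 4.356.
θ = 12.53° or 77.07°; the smaller is 12.53°.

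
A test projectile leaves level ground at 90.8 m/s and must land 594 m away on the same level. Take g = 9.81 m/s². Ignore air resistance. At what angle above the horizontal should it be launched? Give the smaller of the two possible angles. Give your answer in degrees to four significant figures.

22.49°

From R = (v₀²/g) sin 2θ: sin 2θ = 9.81 × 594 / 8244.6 = 0.7068.
2θ = 44.97° or 180° − 44.97° = 135.0°, so θ = 22.49° or 67.51°.
The smaller angle is 22.49°.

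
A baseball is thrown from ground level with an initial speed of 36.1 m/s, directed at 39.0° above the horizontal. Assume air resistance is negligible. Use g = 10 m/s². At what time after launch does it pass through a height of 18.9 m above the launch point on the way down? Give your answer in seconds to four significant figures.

vₓ = 36.10 cos 39.0° = 28.05 m/s; v_y0 = 36.10 sin 39.0° = 22.72 m/s.
Set y = v_y0 t − ½ g t² = 18.9: 5.000 t² − 22.72 t + 18.9 = 0.
Quadratic formula: t = (22.72 ± √138.13) / 10.0 = (22.72 ± 11.75) / 10.0 → t = 1.097 s or 3.447 s.
The descending-branch root is 3.447 s.

3.447 s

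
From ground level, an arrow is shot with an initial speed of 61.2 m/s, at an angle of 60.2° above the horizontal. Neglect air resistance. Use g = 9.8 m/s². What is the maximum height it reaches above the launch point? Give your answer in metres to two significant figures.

Horizontal component vₓ = 61.20 cos 60.2° = 30.41 m/s; vertical v_y0 = 61.20 sin 60.2° = 53.11 m/s.
Peak height H = v_y0² / (2g) = 2820.4 / 19.60 = 143.9 m.

140 m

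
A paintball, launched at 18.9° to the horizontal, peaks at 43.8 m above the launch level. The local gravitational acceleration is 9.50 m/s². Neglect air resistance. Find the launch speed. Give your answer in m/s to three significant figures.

At the peak v_y = 0, so v_y0 = √(2gH) = √(2 × 9.50 × 43.8) = 28.85 m/s.
v_y0 = v₀ sin θ ⇒ v₀ = 28.85 / sin 18.9° = 89.06 m/s.

89.1 m/s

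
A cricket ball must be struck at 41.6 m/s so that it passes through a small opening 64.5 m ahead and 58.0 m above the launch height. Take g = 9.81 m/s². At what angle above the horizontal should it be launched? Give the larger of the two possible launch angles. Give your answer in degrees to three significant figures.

Trajectory: y = x tanθ − g x² (1 + tan²θ)/(2v₀²). With x = 64.5, y = 58.0, v₀ = 41.6, g = 9.81:
11.79 tan²θ − 64.5 tanθ + (69.79) = 0.
tanθ = [64.5 ± √(64.5² − 4 × 11.79 × (69.79))] / (2 × 11.79) = (64.5 ± 29.47) / 23.58, giving tanθ = 1.485 or 3.985.
θ = 56.05° or 75.91°; the larger is 75.91°.

75.9°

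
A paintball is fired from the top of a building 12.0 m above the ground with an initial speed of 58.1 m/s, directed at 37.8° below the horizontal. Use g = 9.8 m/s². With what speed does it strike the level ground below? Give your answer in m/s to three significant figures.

60.1 m/s

Horizontal component vₓ = 58.10 cos 37.8° = 45.91 m/s; vertical v_y0 = −35.61 m/s (downward).
With up positive and y = 0 at the ground: y(t) = 12.0 + (−35.61) t − 4.900 t². Setting y = 0 and taking the positive root: t = [−35.61 + √(35.61² + 2·9.80·12.0)] / 9.80 = (−35.61 + 38.77) / 9.80 = 0.3227 s.
Vertical velocity at impact: v_y = v_y0 − g t = −35.61 − 9.80 × 0.3227 = −38.77 m/s.
Speed: |v| = √(vₓ² + v_y²) = √(45.91² + 38.77²) = 60.09 m/s.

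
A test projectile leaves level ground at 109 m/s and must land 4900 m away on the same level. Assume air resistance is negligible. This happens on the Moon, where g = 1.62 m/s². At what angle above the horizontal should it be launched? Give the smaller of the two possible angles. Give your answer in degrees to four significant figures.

20.96°

From R = (v₀²/g) sin 2θ: sin 2θ = 1.62 × 4900 / 11881 = 0.6681.
2θ = 41.92° or 180° − 41.92° = 138.1°, so θ = 20.96° or 69.04°.
The smaller angle is 20.96°.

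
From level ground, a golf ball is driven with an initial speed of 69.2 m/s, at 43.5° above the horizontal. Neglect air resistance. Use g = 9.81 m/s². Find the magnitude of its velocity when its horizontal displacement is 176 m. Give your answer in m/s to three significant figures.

51.9 m/s

Horizontal component vₓ = 69.20 cos 43.5° = 50.20 m/s; vertical v_y0 = 69.20 sin 43.5° = 47.63 m/s.
x = vₓ t ⇒ t = 176/50.20 = 3.506 s.
Vertical velocity there: v_y = v_y0 − g t = 47.63 − 9.81 × 3.506 = 13.24 m/s.
Speed: √(vₓ² + v_y²) = √(50.20² + 13.24²) = 51.91 m/s.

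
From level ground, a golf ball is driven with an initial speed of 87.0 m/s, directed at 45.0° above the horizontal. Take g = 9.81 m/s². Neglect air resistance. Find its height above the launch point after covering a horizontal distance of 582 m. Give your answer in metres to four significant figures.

Horizontal component vₓ = 87.00 cos 45.0° = 61.52 m/s; vertical v_y0 = 87.00 sin 45.0° = 61.52 m/s.
At x = 582 m, t = x/vₓ = 582/61.52 = 9.461 s.
Height: y = v_y0 t − ½ g t² = 61.52 × 9.461 − 4.905 × 9.461² = 582.0 − 439.0 = 143.0 m.

143.0 m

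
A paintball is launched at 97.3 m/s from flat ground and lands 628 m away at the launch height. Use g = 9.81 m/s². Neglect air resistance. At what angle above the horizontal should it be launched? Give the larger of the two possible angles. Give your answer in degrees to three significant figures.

69.7°

From R = (v₀²/g) sin 2θ: sin 2θ = 9.81 × 628 / 9467.3 = 0.6507.
2θ = 40.60° or 180° − 40.60° = 139.4°, so θ = 20.30° or 69.70°.
The larger angle is 69.70°.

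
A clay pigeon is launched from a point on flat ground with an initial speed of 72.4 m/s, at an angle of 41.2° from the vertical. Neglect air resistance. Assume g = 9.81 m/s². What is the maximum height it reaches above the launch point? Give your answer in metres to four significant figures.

151.2 m

Resolve: vₓ = 72.40 sin 41.2° = 47.69 m/s and v_y0 = 72.40 cos 41.2° = 54.47 m/s.
Maximum height: H = v_y0² / (2g) = 54.47² / (2 × 9.81) = 151.2 m.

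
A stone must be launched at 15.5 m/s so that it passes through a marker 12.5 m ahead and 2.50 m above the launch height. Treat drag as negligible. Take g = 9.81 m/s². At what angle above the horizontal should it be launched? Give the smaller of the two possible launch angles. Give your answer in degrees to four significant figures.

27.73°

Trajectory: y = x tanθ − g x² (1 + tan²θ)/(2v₀²). With x = 12.5, y = 2.50, v₀ = 15.5, g = 9.81:
3.190 tan²θ − 12.5 tanθ + (5.690) = 0.
tanθ = [12.5 ± √(12.5² − 4 × 3.190 × (5.690))] / (2 × 3.190) = (12.5 ± 9.146) / 6.380, giving tanθ = 0.5257 or 3.393.
θ = 27.73° or 73.58°; the smaller is 27.73°.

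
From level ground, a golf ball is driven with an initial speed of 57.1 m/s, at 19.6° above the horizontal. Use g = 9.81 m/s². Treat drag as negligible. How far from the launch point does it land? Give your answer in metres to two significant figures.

210 m

Resolve: vₓ = 57.10 cos 19.6° = 53.79 m/s and v_y0 = 57.10 sin 19.6° = 19.15 m/s.
Flight time T = 2 v_y0 / g = 3.905 s.
Horizontal distance R = vₓ T = 53.79 × 3.905 = 210.1 m.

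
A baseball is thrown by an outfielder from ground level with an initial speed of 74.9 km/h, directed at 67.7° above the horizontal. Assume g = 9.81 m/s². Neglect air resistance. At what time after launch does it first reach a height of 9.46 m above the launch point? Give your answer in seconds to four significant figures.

0.5760 s

Convert: 74.9 km/h = 74.9/3.6 = 20.81 m/s.
Horizontal component vₓ = 20.81 cos 67.7° = 7.895 m/s; vertical v_y0 = 20.81 sin 67.7° = 19.25 m/s.
Set y = v_y0 t − ½ g t² = 9.46: 4.905 t² − 19.25 t + 9.46 = 0.
Quadratic formula: t = (19.25 ± √184.94) / 9.81 = (19.25 ± 13.60) / 9.81 → t = 0.5760 s or 3.348 s.
The first (ascending) time is 0.5760 s.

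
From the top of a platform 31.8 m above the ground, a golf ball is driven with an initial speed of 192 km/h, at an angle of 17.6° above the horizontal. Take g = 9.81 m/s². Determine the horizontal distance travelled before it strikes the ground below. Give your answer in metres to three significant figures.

238 m

Convert: 192 km/h = 192/3.6 = 53.33 m/s.
vₓ = 53.33 cos 17.6° = 50.84 m/s; v_y0 = 53.33 sin 17.6° = 16.13 m/s.
Vertical motion (up positive, ground at y = 0): 4.905 t² − (16.13) t − 31.8 = 0, so t = (16.13 + √(16.13² + 2·9.81·31.8)) / 9.81 = (16.13 + 29.73) / 9.81 = 4.675 s.
Horizontal distance: R = vₓ t = 50.84 × 4.675 = 237.6 m.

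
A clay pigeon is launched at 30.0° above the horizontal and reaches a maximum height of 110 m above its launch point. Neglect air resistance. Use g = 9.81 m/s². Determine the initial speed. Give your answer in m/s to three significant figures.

92.9 m/s

At the peak v_y = 0, so v_y0 = √(2gH) = √(2 × 9.81 × 110) = 46.46 m/s.
v_y0 = v₀ sin θ ⇒ v₀ = 46.46 / sin 30.0° = 92.91 m/s.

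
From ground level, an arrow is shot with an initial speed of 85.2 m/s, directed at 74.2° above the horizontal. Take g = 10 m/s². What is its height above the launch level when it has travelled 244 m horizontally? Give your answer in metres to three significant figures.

309 m

Resolve: vₓ = 85.20 cos 74.2° = 23.20 m/s and v_y0 = 85.20 sin 74.2° = 81.98 m/s.
Time to reach x = 244 m: t = x/vₓ = 244/23.20 = 10.52 s.
Height: y = v_y0 t − ½ g t² = 81.98 × 10.52 − 5.000 × 10.52² = 862.3 − 553.1 = 309.1 m.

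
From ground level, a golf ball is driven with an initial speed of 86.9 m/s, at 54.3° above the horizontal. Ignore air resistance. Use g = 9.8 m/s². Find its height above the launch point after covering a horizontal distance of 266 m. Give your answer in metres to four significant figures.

235.4 m

vₓ = 86.90 cos 54.3° = 50.71 m/s; v_y0 = 86.90 sin 54.3° = 70.57 m/s.
At x = 266 m, t = x/vₓ = 266/50.71 = 5.246 s.
Height: y = v_y0 t − ½ g t² = 70.57 × 5.246 − 4.900 × 5.246² = 370.2 − 134.8 = 235.4 m.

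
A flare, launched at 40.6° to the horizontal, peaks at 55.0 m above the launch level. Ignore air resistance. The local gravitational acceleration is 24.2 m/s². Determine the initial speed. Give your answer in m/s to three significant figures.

79.3 m/s

At the peak v_y = 0, so v_y0 = √(2gH) = √(2 × 24.2 × 55.0) = 51.59 m/s.
v_y0 = v₀ sin θ ⇒ v₀ = 51.59 / sin 40.6° = 79.28 m/s.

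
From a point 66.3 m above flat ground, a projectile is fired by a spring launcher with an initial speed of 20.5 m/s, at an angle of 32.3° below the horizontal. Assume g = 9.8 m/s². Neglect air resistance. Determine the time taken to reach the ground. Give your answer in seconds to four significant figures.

2.727 s

Horizontal component vₓ = 20.50 cos 32.3° = 17.33 m/s; vertical v_y0 = −10.95 m/s (downward).
The projectile lands when y = 66.3 + (−10.95) t − ½·9.80·t² = 0. Positive root: t = (−10.95 + √(10.95² + 2·9.80·66.3)) / 9.80 = (−10.95 + 37.68) / 9.80 = 2.727 s.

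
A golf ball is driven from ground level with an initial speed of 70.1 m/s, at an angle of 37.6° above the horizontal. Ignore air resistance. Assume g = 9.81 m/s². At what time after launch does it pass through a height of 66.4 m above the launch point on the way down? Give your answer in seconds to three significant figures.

Horizontal component vₓ = 70.10 cos 37.6° = 55.54 m/s; vertical v_y0 = 70.10 sin 37.6° = 42.77 m/s.
Set y = v_y0 t − ½ g t² = 66.4: 4.905 t² − 42.77 t + 66.4 = 0.
Quadratic formula: t = (42.77 ± √526.61) / 9.81 = (42.77 ± 22.95) / 9.81 → t = 2.021 s or 6.699 s.
The descending-branch root is 6.699 s.

6.70 s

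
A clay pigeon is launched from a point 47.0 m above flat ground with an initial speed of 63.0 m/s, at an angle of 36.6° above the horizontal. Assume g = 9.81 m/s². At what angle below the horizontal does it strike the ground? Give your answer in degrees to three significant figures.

43.7°

vₓ = 63.00 cos 36.6° = 50.58 m/s; v_y0 = 63.00 sin 36.6° = 37.56 m/s.
Vertical motion (up positive, ground at y = 0): 4.905 t² − (37.56) t − 47.0 = 0, so t = (37.56 + √(37.56² + 2·9.81·47.0)) / 9.81 = (37.56 + 48.30) / 9.81 = 8.753 s.
At impact: v_y = v_y0 − g t = −48.30 m/s; vₓ = 50.58 m/s.
Angle below horizontal: arctan(|v_y|/vₓ) = arctan(48.30/50.58) = 43.68°.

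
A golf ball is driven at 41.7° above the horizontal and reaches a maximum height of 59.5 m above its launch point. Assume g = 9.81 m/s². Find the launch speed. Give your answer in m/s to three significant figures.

51.4 m/s

At the peak v_y = 0, so v_y0 = √(2gH) = √(2 × 9.81 × 59.5) = 34.17 m/s.
v_y0 = v₀ sin θ ⇒ v₀ = 34.17 / sin 41.7° = 51.36 m/s.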